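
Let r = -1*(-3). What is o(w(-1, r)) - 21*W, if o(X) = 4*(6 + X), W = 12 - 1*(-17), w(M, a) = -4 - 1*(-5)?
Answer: -581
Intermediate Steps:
r = 3
w(M, a) = 1 (w(M, a) = -4 + 5 = 1)
W = 29 (W = 12 + 17 = 29)
o(X) = 24 + 4*X
o(w(-1, r)) - 21*W = (24 + 4*1) - 21*29 = (24 + 4) - 609 = 28 - 609 = -581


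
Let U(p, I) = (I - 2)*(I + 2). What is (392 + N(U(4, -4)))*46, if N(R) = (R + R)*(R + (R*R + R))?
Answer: 203504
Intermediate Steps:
U(p, I) = (-2 + I)*(2 + I)
N(R) = 2*R*(R² + 2*R) (N(R) = (2*R)*(R + (R² + R)) = (2*R)*(R + (R + R²)) = (2*R)*(R² + 2*R) = 2*R*(R² + 2*R))
(392 + N(U(4, -4)))*46 = (392 + 2*(-4 + (-4)²)²*(2 + (-4 + (-4)²)))*46 = (392 + 2*(-4 + 16)²*(2 + (-4 + 16)))*46 = (392 + 2*12²*(2 + 12))*46 = (392 + 2*144*14)*46 = (392 + 4032)*46 = 4424*46 = 203504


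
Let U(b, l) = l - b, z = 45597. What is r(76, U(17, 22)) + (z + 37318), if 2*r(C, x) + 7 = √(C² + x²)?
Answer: 165823/2 + √5801/2 ≈ 82950.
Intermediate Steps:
r(C, x) = -7/2 + √(C² + x²)/2
r(76, U(17, 22)) + (z + 37318) = (-7/2 + √(76² + (22 - 1*17)²)/2) + (45597 + 37318) = (-7/2 + √(5776 + (22 - 17)²)/2) + 82915 = (-7/2 + √(5776 + 5²)/2) + 82915 = (-7/2 + √(5776 + 25)/2) + 82915 = (-7/2 + √5801/2) + 82915 = 165823/2 + √5801/2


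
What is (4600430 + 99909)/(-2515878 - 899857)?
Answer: -4700339/3415735 ≈ -1.3761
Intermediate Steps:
(4600430 + 99909)/(-2515878 - 899857) = 4700339/(-3415735) = 4700339*(-1/3415735) = -4700339/3415735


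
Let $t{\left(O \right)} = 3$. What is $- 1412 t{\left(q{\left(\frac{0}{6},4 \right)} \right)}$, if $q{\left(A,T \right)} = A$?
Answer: $-4236$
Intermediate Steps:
$- 1412 t{\left(q{\left(\frac{0}{6},4 \right)} \right)} = \left(-1412\right) 3 = -4236$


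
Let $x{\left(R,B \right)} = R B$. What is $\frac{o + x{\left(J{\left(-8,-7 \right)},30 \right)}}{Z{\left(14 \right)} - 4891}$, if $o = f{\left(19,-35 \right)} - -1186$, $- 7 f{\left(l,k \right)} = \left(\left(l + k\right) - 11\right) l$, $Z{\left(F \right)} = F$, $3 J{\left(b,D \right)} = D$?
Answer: $- \frac{8325}{34139} \approx -0.24386$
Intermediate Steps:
$J{\left(b,D \right)} = \frac{D}{3}$
$f{\left(l,k \right)} = - \frac{l \left(-11 + k + l\right)}{7}$ ($f{\left(l,k \right)} = - \frac{\left(\left(l + k\right) - 11\right) l}{7} = - \frac{\left(\left(k + l\right) - 11\right) l}{7} = - \frac{\left(-11 + k + l\right) l}{7} = - \frac{l \left(-11 + k + l\right)}{7}$)
$x{\left(R,B \right)} = B R$
$o = \frac{8815}{7}$ ($o = \frac{1}{7} \cdot 19 \left(11 - -35 - 19\right) - -1186 = \frac{1}{7} \cdot 19 \left(11 + 35 - 19\right) + 1186 = \frac{1}{7} \cdot 19 \cdot 27 + 1186 = \frac{513}{7} + 1186 = \frac{8815}{7} \approx 1259.3$)
$\frac{o + x{\left(J{\left(-8,-7 \right)},30 \right)}}{Z{\left(14 \right)} - 4891} = \frac{\frac{8815}{7} + 30 \cdot \frac{1}{3} \left(-7\right)}{14 - 4891} = \frac{\frac{8815}{7} + 30 \left(- \frac{7}{3}\right)}{-4877} = \left(\frac{8815}{7} - 70\right) \left(- \frac{1}{4877}\right) = \frac{8325}{7} \left(- \frac{1}{4877}\right) = - \frac{8325}{34139}$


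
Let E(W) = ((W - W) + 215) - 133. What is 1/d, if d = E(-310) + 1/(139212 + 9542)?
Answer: 148754/12197829 ≈ 0.012195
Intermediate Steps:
E(W) = 82 (E(W) = (0 + 215) - 133 = 215 - 133 = 82)
d = 12197829/148754 (d = 82 + 1/(139212 + 9542) = 82 + 1/148754 = 12197829/148754 ≈ 82.000)
1/d = 1/(12197829/148754) = 148754/12197829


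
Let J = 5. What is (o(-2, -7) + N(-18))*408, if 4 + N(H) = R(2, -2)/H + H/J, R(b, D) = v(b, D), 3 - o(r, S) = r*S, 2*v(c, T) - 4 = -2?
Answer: -114172/15 ≈ -7611.5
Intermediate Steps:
v(c, T) = 1 (v(c, T) = 2 + (½)*(-2) = 2 - 1 = 1)
o(r, S) = 3 - S*r (o(r, S) = 3 - r*S = 3 - S*r)
R(b, D) = 1
N(H) = -4 + 1/H + H/5 (N(H) = -4 + (1/H + H/5) = -4 + 1/H + H/5)
(o(-2, -7) + N(-18))*408 = ((3 - 1*(-7)*(-2)) + (-4 + 1/(-18) + (⅕)*(-18)))*408 = ((3 - 14) + (-4 - 1/18 - 18/5))*408 = (-11 - 689/90)*408 = -1679/90*408 = -114172/15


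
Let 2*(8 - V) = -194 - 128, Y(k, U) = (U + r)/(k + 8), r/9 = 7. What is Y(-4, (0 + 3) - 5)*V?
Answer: 10309/4 ≈ 2577.3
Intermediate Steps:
r = 63 (r = 9*7 = 63)
Y(k, U) = (63 + U)/(8 + k) (Y(k, U) = (U + 63)/(k + 8) = (63 + U)/(8 + k))
V = 169 (V = 8 - (-194 - 128)/2 = 8 - ½*(-322) = 8 + 161 = 169)
Y(-4, (0 + 3) - 5)*V = ((63 + ((0 + 3) - 5))/(8 - 4))*169 = ((63 + (3 - 5))/4)*169 = ((63 - 2)/4)*169 = ((¼)*61)*169 = (61/4)*169 = 10309/4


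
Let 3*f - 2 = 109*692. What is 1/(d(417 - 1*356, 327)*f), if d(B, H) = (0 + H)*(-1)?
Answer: -1/8221870 ≈ -1.2163e-7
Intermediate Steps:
f = 75430/3 (f = ⅔ + (109*692)/3 = ⅔ + (⅓)*75428 = ⅔ + 75428/3 = 75430/3 ≈ 25143.)
d(B, H) = -H (d(B, H) = H*(-1) = -H)
1/(d(417 - 1*356, 327)*f) = 1/(((-1*327))*(75430/3)) = (3/75430)/(-327) = -1/327*3/75430 = -1/8221870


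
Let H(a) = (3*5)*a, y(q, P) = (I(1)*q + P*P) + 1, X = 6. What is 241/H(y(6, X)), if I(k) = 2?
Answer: 241/735 ≈ 0.32789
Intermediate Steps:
y(q, P) = 1 + P**2 + 2*q (y(q, P) = (2*q + P*P) + 1 = (2*q + P**2) + 1 = (P**2 + 2*q) + 1 = 1 + P**2 + 2*q)
H(a) = 15*a
241/H(y(6, X)) = 241/((15*(1 + 6**2 + 2*6))) = 241/((15*(1 + 36 + 12))) = 241/((15*49)) = 241/735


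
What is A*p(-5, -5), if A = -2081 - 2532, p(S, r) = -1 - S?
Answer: -18452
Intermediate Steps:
A = -4613
A*p(-5, -5) = -4613*(-1 - 1*(-5)) = -4613*(-1 + 5) = -4613*4 = -18452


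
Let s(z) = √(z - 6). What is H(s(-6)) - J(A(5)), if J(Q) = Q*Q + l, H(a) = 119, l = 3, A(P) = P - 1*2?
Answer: 107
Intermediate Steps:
A(P) = -2 + P (A(P) = P - 2 = -2 + P)
s(z) = √(-6 + z)
J(Q) = 3 + Q² (J(Q) = Q*Q + 3 = Q² + 3 = 3 + Q²)
H(s(-6)) - J(A(5)) = 119 - (3 + (-2 + 5)²) = 119 - (3 + 3²) = 119 - (3 + 9) = 119 - 1*12 = 119 - 12 = 107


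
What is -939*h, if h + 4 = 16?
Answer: -11268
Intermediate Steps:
h = 12 (h = -4 + 16 = 12)
-939*h = -939*12 = -11268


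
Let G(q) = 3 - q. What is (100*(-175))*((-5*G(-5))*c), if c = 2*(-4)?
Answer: -5600000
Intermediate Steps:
c = -8
(100*(-175))*((-5*G(-5))*c) = (100*(-175))*(-5*(3 - 1*(-5))*(-8)) = -17500*(-5*(3 + 5))*(-8) = -17500*(-5*8)*(-8) = -(-700000)*(-8) = -17500*320 = -5600000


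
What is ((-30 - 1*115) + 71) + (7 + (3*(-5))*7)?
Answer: -172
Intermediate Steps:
((-30 - 1*115) + 71) + (7 + (3*(-5))*7) = ((-30 - 115) + 71) + (7 - 15*7) = (-145 + 71) + (7 - 105) = -74 - 98 = -172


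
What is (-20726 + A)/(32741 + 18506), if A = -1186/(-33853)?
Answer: -701636092/1734864691 ≈ -0.40443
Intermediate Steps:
A = 1186/33853 (A = -1186*(-1/33853) = 1186/33853 ≈ 0.035034)
(-20726 + A)/(32741 + 18506) = (-20726 + 1186/33853)/(32741 + 18506) = -701636092/33853/51247 = -701636092/33853*1/51247 = -701636092/1734864691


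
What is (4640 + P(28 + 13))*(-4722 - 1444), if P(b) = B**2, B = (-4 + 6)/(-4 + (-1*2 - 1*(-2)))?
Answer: -57223563/2 ≈ -2.8612e+7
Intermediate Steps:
B = -1/2 (B = 2/(-4 + (-2 + 2)) = 2/(-4 + 0) = 2/(-4) = 2*(-1/4) = -1/2 ≈ -0.50000)
P(b) = 1/4 (P(b) = (-1/2)**2 = 1/4)
(4640 + P(28 + 13))*(-4722 - 1444) = (4640 + 1/4)*(-4722 - 1444) = (18561/4)*(-6166) = -57223563/2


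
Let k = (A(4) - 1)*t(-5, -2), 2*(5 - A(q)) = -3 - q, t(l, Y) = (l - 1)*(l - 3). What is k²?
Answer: 129600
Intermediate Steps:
t(l, Y) = (-1 + l)*(-3 + l)
A(q) = 13/2 + q/2 (A(q) = 5 - (-3 - q)/2 = 5 + (3/2 + q/2) = 13/2 + q/2)
k = 360 (k = ((13/2 + (½)*4) - 1)*(3 + (-5)² - 4*(-5)) = ((13/2 + 2) - 1)*(3 + 25 + 20) = (17/2 - 1)*48 = (15/2)*48 = 360)
k² = 360² = 129600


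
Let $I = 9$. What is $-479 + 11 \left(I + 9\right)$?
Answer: $-281$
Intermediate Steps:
$-479 + 11 \left(I + 9\right) = -479 + 11 \left(9 + 9\right) = -479 + 11 \cdot 18 = -479 + 198 = -281$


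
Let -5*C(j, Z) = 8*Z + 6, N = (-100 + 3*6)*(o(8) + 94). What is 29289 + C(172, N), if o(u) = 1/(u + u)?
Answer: 208144/5 ≈ 41629.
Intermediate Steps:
o(u) = 1/(2*u)
N = -61705/8 (N = (-100 + 3*6)*((1/2)/8 + 94) = (-100 + 18)*((1/2)*(1/8) + 94) = -82*(1/16 + 94) = -82*1505/16 = -61705/8 ≈ -7713.1)
C(j, Z) = -6/5 - 8*Z/5 (C(j, Z) = -(8*Z + 6)/5 = -(6 + 8*Z)/5 = -6/5 - 8*Z/5)
29289 + C(172, N) = 29289 + (-6/5 - 8/5*(-61705/8)) = 29289 + (-6/5 + 12341) = 29289 + 61699/5 = 208144/5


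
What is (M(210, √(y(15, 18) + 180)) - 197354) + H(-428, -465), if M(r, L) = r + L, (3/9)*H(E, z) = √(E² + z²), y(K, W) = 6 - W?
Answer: -197144 + 2*√42 + 3*√399409 ≈ -1.9524e+5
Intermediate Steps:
H(E, z) = 3*√(E² + z²)
M(r, L) = L + r
(M(210, √(y(15, 18) + 180)) - 197354) + H(-428, -465) = ((√((6 - 1*18) + 180) + 210) - 197354) + 3*√((-428)² + (-465)²) = ((√((6 - 18) + 180) + 210) - 197354) + 3*√(183184 + 216225) = ((√(-12 + 180) + 210) - 197354) + 3*√399409 = ((√168 + 210) - 197354) + 3*√399409 = ((2*√42 + 210) - 197354) + 3*√399409 = ((210 + 2*√42) - 197354) + 3*√399409 = (-197144 + 2*√42) + 3*√399409 = -197144 + 2*√42 + 3*√399409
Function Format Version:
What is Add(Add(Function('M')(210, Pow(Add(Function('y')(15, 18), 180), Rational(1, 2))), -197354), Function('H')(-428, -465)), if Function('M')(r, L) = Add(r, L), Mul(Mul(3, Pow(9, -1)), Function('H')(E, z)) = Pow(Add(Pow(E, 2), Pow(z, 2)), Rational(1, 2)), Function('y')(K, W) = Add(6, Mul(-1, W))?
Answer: Add(-197144, Mul(2, Pow(42, Rational(1, 2))), Mul(3, Pow(399409, Rational(1, 2)))) ≈ -1.9524e+5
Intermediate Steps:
Function('H')(E, z) = Mul(3, Pow(Add(Pow(E, 2), Pow(z, 2)), Rational(1, 2)))
Function('M')(r, L) = Add(L, r)
Add(Add(Function('M')(210, Pow(Add(Function('y')(15, 18), 180), Rational(1, 2))), -197354), Function('H')(-428, -465)) = Add(Add(Add(Pow(Add(Add(6, Mul(-1, 18)), 180), Rational(1, 2)), 210), -197354), Mul(3, Pow(Add(Pow(-428, 2), Pow(-465, 2)), Rational(1, 2)))) = Add(Add(Add(Pow(Add(Add(6, -18), 180), Rational(1, 2)), 210), -197354), Mul(3, Pow(Add(183184, 216225), Rational(1, 2)))) = Add(Add(Add(Pow(Add(-12, 180), Rational(1, 2)), 210), -197354), Mul(3, Pow(399409, Rational(1, 2)))) = Add(Add(Add(Pow(168, Rational(1, 2)), 210), -197354), Mul(3, Pow(399409, Rational(1, 2)))) = Add(Add(Add(Mul(2, Pow(42, Rational(1, 2))), 210), -197354), Mul(3, Pow(399409, Rational(1, 2)))) = Add(Add(Add(210, Mul(2, Pow(42, Rational(1, 2)))), -197354), Mul(3, Pow(399409, Rational(1, 2)))) = Add(Add(-197144, Mul(2, Pow(42, Rational(1, 2)))), Mul(3, Pow(399409, Rational(1, 2)))) = Add(-197144, Mul(2, Pow(42, Rational(1, 2))), Mul(3, Pow(399409, Rational(1, 2))))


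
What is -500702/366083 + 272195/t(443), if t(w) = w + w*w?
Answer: 1161884401/72005597436 ≈ 0.016136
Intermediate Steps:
t(w) = w + w²
-500702/366083 + 272195/t(443) = -500702/366083 + 272195/((443*(1 + 443))) = -500702*1/366083 + 272195/((443*444)) = -500702/366083 + 272195/196692 = 1161884401/72005597436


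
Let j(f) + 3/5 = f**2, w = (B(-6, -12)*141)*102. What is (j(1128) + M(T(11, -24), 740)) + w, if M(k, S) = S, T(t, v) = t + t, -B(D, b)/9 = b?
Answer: 14131897/5 ≈ 2.8264e+6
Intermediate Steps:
B(D, b) = -9*b
T(t, v) = 2*t
w = 1553256 (w = (-9*(-12)*141)*102 = (108*141)*102 = 15228*102 = 1553256)
j(f) = -3/5 + f**2
(j(1128) + M(T(11, -24), 740)) + w = ((-3/5 + 1128**2) + 740) + 1553256 = ((-3/5 + 1272384) + 740) + 1553256 = (6361917/5 + 740) + 1553256 = 6365617/5 + 1553256 = 14131897/5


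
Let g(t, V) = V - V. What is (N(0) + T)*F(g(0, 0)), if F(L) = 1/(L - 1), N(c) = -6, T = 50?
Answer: -44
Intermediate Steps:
g(t, V) = 0
F(L) = 1/(-1 + L)
(N(0) + T)*F(g(0, 0)) = (-6 + 50)/(-1 + 0) = 44/(-1) = 44*(-1) = -44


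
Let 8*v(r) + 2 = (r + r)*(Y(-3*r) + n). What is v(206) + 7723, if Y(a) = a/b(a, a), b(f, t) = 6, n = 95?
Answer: 29243/4 ≈ 7310.8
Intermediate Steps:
Y(a) = a/6
v(r) = -¼ + r*(95 - r/2)/4 (v(r) = -¼ + ((r + r)*((-3*r)/6 + 95))/8 = -¼ + ((2*r)*(-r/2 + 95))/8 = -¼ + ((2*r)*(95 - r/2))/8 = -¼ + (2*r*(95 - r/2))/8 = -¼ + r*(95 - r/2)/4)
v(206) + 7723 = (-¼ - ⅛*206² + (95/4)*206) + 7723 = (-¼ - ⅛*42436 + 9785/2) + 7723 = (-¼ - 10609/2 + 9785/2) + 7723 = -1649/4 + 7723 = 29243/4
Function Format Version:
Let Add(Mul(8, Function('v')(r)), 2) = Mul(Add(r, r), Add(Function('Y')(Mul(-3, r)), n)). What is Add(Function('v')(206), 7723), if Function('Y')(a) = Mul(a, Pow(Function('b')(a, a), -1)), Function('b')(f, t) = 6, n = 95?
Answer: Rational(29243, 4) ≈ 7310.8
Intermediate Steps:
Function('Y')(a) = Mul(Rational(1, 6), a) (Function('Y')(a) = Mul(a, Pow(6, -1)) = Mul(a, Rational(1, 6)) = Mul(Rational(1, 6), a))
Function('v')(r) = Add(Rational(-1, 4), Mul(Rational(1, 4), r, Add(95, Mul(Rational(-1, 2), r)))) (Function('v')(r) = Add(Rational(-1, 4), Mul(Rational(1, 8), Mul(Add(r, r), Add(Mul(Rational(1, 6), Mul(-3, r)), 95)))) = Add(Rational(-1, 4), Mul(Rational(1, 8), Mul(Mul(2, r), Add(Mul(Rational(-1, 2), r), 95)))) = Add(Rational(-1, 4), Mul(Rational(1, 8), Mul(Mul(2, r), Add(95, Mul(Rational(-1, 2), r))))) = Add(Rational(-1, 4), Mul(Rational(1, 8), Mul(2, r, Add(95, Mul(Rational(-1, 2), r))))) = Add(Rational(-1, 4), Mul(Rational(1, 4), r, Add(95, Mul(Rational(-1, 2), r)))))
Add(Function('v')(206), 7723) = Add(Add(Rational(-1, 4), Mul(Rational(-1, 8), Pow(206, 2)), Mul(Rational(95, 4), 206)), 7723) = Add(Add(Rational(-1, 4), Mul(Rational(-1, 8), 42436), Rational(9785, 2)), 7723) = Add(Add(Rational(-1, 4), Rational(-10609, 2), Rational(9785, 2)), 7723) = Add(Rational(-1649, 4), 7723) = Rational(29243, 4)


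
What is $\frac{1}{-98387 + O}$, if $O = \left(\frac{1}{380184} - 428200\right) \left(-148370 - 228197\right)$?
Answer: $\frac{380184}{61303107828509825} \approx 6.2017 \cdot 10^{-12}$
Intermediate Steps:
$O = \frac{61303145233673033}{380184}$ ($O = \left(\frac{1}{380184} - 428200\right) \left(-376567\right) = \left(- \frac{162794788799}{380184}\right) \left(-376567\right) = \frac{61303145233673033}{380184} \approx 1.6125 \cdot 10^{11}$)
$\frac{1}{-98387 + O} = \frac{1}{-98387 + \frac{61303145233673033}{380184}} = \frac{1}{\frac{61303107828509825}{380184}} = \frac{380184}{61303107828509825}$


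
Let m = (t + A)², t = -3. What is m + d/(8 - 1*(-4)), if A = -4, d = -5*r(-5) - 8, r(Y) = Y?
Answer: 605/12 ≈ 50.417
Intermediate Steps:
d = 17 (d = -5*(-5) - 8 = 25 - 8 = 17)
m = 49 (m = (-3 - 4)² = (-7)² = 49)
m + d/(8 - 1*(-4)) = 49 + 17/(8 - 1*(-4)) = 49 + 17/(8 + 4) = 49 + 17/12 = 605/12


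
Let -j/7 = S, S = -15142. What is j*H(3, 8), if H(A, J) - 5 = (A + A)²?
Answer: 4345754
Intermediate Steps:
j = 105994 (j = -7*(-15142) = 105994)
H(A, J) = 5 + 4*A² (H(A, J) = 5 + (A + A)² = 5 + (2*A)² = 5 + 4*A²)
j*H(3, 8) = 105994*(5 + 4*3²) = 105994*(5 + 4*9) = 105994*(5 + 36) = 105994*41 = 4345754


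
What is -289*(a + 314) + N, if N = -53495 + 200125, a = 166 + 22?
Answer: 1552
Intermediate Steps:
a = 188
N = 146630
-289*(a + 314) + N = -289*(188 + 314) + 146630 = -289*502 + 146630 = -145078 + 146630 = 1552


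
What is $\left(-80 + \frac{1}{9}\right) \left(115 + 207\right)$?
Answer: $- \frac{231518}{9} \approx -25724.0$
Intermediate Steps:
$\left(-80 + \frac{1}{9}\right) \left(115 + 207\right) = \left(-80 + \frac{1}{9}\right) 322 = \left(- \frac{719}{9}\right) 322 = - \frac{231518}{9}$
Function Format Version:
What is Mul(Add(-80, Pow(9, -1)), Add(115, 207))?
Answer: Rational(-231518, 9) ≈ -25724.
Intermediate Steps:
Mul(Add(-80, Pow(9, -1)), Add(115, 207)) = Mul(Add(-80, Rational(1, 9)), 322) = Mul(Rational(-719, 9), 322) = Rational(-231518, 9)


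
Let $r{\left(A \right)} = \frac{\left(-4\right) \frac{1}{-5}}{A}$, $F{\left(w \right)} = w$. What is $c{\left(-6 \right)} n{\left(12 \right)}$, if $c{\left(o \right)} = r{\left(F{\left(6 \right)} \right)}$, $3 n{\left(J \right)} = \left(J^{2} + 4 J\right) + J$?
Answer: $\frac{136}{15} \approx 9.0667$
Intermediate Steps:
$n{\left(J \right)} = \frac{J^{2}}{3} + \frac{5 J}{3}$ ($n{\left(J \right)} = \frac{\left(J^{2} + 4 J\right) + J}{3} = \frac{J^{2} + 5 J}{3} = \frac{J^{2}}{3} + \frac{5 J}{3}$)
$r{\left(A \right)} = \frac{4}{5 A}$ ($r{\left(A \right)} = \frac{\left(-4\right) \left(- \frac{1}{5}\right)}{A} = \frac{4}{5 A}$)
$c{\left(o \right)} = \frac{2}{15}$ ($c{\left(o \right)} = \frac{4}{5 \cdot 6} = \frac{4}{5} \cdot \frac{1}{6} = \frac{2}{15}$)
$c{\left(-6 \right)} n{\left(12 \right)} = \frac{2 \cdot \frac{1}{3} \cdot 12 \left(5 + 12\right)}{15} = \frac{2 \cdot \frac{1}{3} \cdot 12 \cdot 17}{15} = \frac{2}{15} \cdot 68 = \frac{136}{15}$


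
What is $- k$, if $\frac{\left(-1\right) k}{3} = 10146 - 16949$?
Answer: $-20409$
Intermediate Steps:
$k = 20409$ ($k = - 3 \left(10146 - 16949\right) = \left(-3\right) \left(-6803\right) = 20409$)
$- k = \left(-1\right) 20409 = -20409$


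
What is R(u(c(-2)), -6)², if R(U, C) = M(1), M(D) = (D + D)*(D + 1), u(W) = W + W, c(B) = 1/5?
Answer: 16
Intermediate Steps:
c(B) = ⅕
u(W) = 2*W
M(D) = 2*D*(1 + D) (M(D) = (2*D)*(1 + D) = 2*D*(1 + D))
R(U, C) = 4 (R(U, C) = 2*1*(1 + 1) = 2*1*2 = 4)
R(u(c(-2)), -6)² = 4² = 16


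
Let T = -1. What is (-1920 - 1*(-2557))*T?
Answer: -637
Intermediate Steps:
(-1920 - 1*(-2557))*T = (-1920 - 1*(-2557))*(-1) = (-1920 + 2557)*(-1) = 637*(-1) = -637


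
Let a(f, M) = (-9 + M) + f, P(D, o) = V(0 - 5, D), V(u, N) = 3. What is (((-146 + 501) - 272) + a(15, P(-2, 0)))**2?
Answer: 8464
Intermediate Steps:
P(D, o) = 3
a(f, M) = -9 + M + f
(((-146 + 501) - 272) + a(15, P(-2, 0)))**2 = (((-146 + 501) - 272) + (-9 + 3 + 15))**2 = ((355 - 272) + 9)**2 = (83 + 9)**2 = 92**2 = 8464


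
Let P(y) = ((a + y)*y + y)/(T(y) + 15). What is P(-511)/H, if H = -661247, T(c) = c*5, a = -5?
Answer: 52633/335913476 ≈ 0.00015669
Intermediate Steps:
T(c) = 5*c
P(y) = (y + y*(-5 + y))/(15 + 5*y) (P(y) = ((-5 + y)*y + y)/(5*y + 15) = (y*(-5 + y) + y)/(15 + 5*y) = (y + y*(-5 + y))/(15 + 5*y))
P(-511)/H = ((1/5)*(-511)*(-4 - 511)/(3 - 511))/(-661247) = ((1/5)*(-511)*(-515)/(-508))*(-1/661247) = ((1/5)*(-511)*(-1/508)*(-515))*(-1/661247) = -52633/508*(-1/661247) = 52633/335913476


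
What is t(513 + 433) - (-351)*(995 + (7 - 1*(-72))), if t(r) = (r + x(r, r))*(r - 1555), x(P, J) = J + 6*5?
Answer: -793524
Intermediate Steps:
x(P, J) = 30 + J (x(P, J) = J + 30 = 30 + J)
t(r) = (-1555 + r)*(30 + 2*r) (t(r) = (r + (30 + r))*(r - 1555) = (30 + 2*r)*(-1555 + r) = (-1555 + r)*(30 + 2*r))
t(513 + 433) - (-351)*(995 + (7 - 1*(-72))) = (-46650 - 3080*(513 + 433) + 2*(513 + 433)²) - (-351)*(995 + (7 - 1*(-72))) = (-46650 - 3080*946 + 2*946²) - (-351)*(995 + (7 + 72)) = (-46650 - 2913680 + 2*894916) - (-351)*(995 + 79) = (-46650 - 2913680 + 1789832) - (-351)*1074 = -1170498 - 1*(-376974) = -1170498 + 376974 = -793524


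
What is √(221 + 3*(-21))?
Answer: √158 ≈ 12.570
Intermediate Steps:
√(221 + 3*(-21)) = √(221 - 63) = √158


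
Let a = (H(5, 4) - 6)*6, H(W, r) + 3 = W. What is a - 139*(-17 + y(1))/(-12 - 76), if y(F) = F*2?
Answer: -4197/88 ≈ -47.693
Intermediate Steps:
H(W, r) = -3 + W
y(F) = 2*F
a = -24 (a = ((-3 + 5) - 6)*6 = (2 - 6)*6 = -4*6 = -24)
a - 139*(-17 + y(1))/(-12 - 76) = -24 - 139*(-17 + 2*1)/(-12 - 76) = -24 - 139*(-17 + 2)/(-88) = -24 - (-2085)*(-1)/88 = -24 - 139*15/88 = -24 - 2085/88 = -4197/88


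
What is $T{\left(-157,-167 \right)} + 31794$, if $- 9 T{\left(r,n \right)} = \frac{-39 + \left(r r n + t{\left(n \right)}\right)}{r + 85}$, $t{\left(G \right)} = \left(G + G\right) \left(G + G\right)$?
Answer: $\frac{8298823}{324} \approx 25614.0$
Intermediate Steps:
$t{\left(G \right)} = 4 G^{2}$ ($t{\left(G \right)} = 2 G 2 G = 4 G^{2}$)
$T{\left(r,n \right)} = - \frac{-39 + 4 n^{2} + n r^{2}}{9 \left(85 + r\right)}$ ($T{\left(r,n \right)} = - \frac{\left(-39 + \left(r r n + 4 n^{2}\right)\right) \frac{1}{r + 85}}{9} = - \frac{\left(-39 + \left(r^{2} n + 4 n^{2}\right)\right) \frac{1}{85 + r}}{9} = - \frac{\left(-39 + \left(n r^{2} + 4 n^{2}\right)\right) \frac{1}{85 + r}}{9} = - \frac{\left(-39 + \left(4 n^{2} + n r^{2}\right)\right) \frac{1}{85 + r}}{9} = - \frac{\left(-39 + 4 n^{2} + n r^{2}\right) \frac{1}{85 + r}}{9} = - \frac{\frac{1}{85 + r} \left(-39 + 4 n^{2} + n r^{2}\right)}{9} = - \frac{-39 + 4 n^{2} + n r^{2}}{9 \left(85 + r\right)}$)
$T{\left(-157,-167 \right)} + 31794 = \frac{39 - 4 \left(-167\right)^{2} - - 167 \left(-157\right)^{2}}{9 \left(85 - 157\right)} + 31794 = \frac{39 - 111556 - \left(-167\right) 24649}{9 \left(-72\right)} + 31794 = \frac{1}{9} \left(- \frac{1}{72}\right) \left(39 - 111556 + 4116383\right) + 31794 = \frac{1}{9} \left(- \frac{1}{72}\right) 4004866 + 31794 = - \frac{2002433}{324} + 31794 = \frac{8298823}{324}$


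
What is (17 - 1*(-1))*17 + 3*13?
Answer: 345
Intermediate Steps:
(17 - 1*(-1))*17 + 3*13 = (17 + 1)*17 + 39 = 18*17 + 39 = 306 + 39 = 345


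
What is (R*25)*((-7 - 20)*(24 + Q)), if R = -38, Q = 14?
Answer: 974700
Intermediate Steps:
(R*25)*((-7 - 20)*(24 + Q)) = (-38*25)*((-7 - 20)*(24 + 14)) = -(-25650)*38 = -950*(-1026) = 974700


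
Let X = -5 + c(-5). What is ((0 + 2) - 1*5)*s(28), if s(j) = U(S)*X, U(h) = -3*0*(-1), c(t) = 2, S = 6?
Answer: 0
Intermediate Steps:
U(h) = 0 (U(h) = 0*(-1) = 0)
X = -3 (X = -5 + 2 = -3)
s(j) = 0 (s(j) = 0*(-3) = 0)
((0 + 2) - 1*5)*s(28) = ((0 + 2) - 1*5)*0 = (2 - 5)*0 = -3*0 = 0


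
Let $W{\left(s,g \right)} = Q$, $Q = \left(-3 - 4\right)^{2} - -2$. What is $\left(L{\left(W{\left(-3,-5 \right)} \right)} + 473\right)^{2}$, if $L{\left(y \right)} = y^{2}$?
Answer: $9449476$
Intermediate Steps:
$Q = 51$ ($Q = \left(-7\right)^{2} + 2 = 49 + 2 = 51$)
$W{\left(s,g \right)} = 51$
$\left(L{\left(W{\left(-3,-5 \right)} \right)} + 473\right)^{2} = \left(51^{2} + 473\right)^{2} = \left(2601 + 473\right)^{2} = 3074^{2} = 9449476$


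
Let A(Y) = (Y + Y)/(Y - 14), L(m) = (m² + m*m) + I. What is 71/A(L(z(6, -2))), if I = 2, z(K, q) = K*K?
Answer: 45795/1297 ≈ 35.308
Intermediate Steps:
z(K, q) = K²
L(m) = 2 + 2*m² (L(m) = (m² + m*m) + 2 = (m² + m²) + 2 = 2*m² + 2 = 2 + 2*m²)
A(Y) = 2*Y/(-14 + Y) (A(Y) = (2*Y)/(-14 + Y) = 2*Y/(-14 + Y))
71/A(L(z(6, -2))) = 71/((2*(2 + 2*(6²)²)/(-14 + (2 + 2*(6²)²)))) = 71/((2*(2 + 2*36²)/(-14 + (2 + 2*36²)))) = 71/((2*(2 + 2*1296)/(-14 + (2 + 2*1296)))) = 71/((2*(2 + 2592)/(-14 + (2 + 2592)))) = 71/((2*2594/(-14 + 2594))) = 71/((2*2594/2580)) = 71/((2*2594*(1/2580))) = 71/(1297/645) = 71*(645/1297) = 45795/1297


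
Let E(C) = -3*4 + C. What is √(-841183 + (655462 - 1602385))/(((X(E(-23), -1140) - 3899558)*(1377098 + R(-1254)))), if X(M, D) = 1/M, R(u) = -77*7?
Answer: -35*I*√1788106/187879009508829 ≈ -2.4911e-10*I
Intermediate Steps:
R(u) = -539
E(C) = -12 + C
√(-841183 + (655462 - 1602385))/(((X(E(-23), -1140) - 3899558)*(1377098 + R(-1254)))) = √(-841183 + (655462 - 1602385))/(((1/(-12 - 23) - 3899558)*(1377098 - 539))) = √(-841183 - 946923)/(((1/(-35) - 3899558)*1376559)) = √(-1788106)/(((-1/35 - 3899558)*1376559)) = (I*√1788106)/((-136484531/35*1376559)) = (I*√1788106)/(-187879009508829/35) = (I*√1788106)*(-35/187879009508829) = -35*I*√1788106/187879009508829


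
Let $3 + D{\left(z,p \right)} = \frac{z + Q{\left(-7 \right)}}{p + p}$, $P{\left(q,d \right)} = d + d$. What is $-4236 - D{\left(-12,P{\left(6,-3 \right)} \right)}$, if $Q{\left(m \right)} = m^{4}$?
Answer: $- \frac{48407}{12} \approx -4033.9$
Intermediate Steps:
$P{\left(q,d \right)} = 2 d$
$D{\left(z,p \right)} = -3 + \frac{2401 + z}{2 p}$ ($D{\left(z,p \right)} = -3 + \frac{z + \left(-7\right)^{4}}{p + p} = -3 + \frac{z + 2401}{2 p} = -3 + \left(2401 + z\right) \frac{1}{2 p} = -3 + \frac{2401 + z}{2 p}$)
$-4236 - D{\left(-12,P{\left(6,-3 \right)} \right)} = -4236 - \frac{2401 - 12 - 6 \cdot 2 \left(-3\right)}{2 \cdot 2 \left(-3\right)} = -4236 - \frac{2401 - 12 - -36}{2 \left(-6\right)} = -4236 - \frac{1}{2} \left(- \frac{1}{6}\right) \left(2401 - 12 + 36\right) = -4236 - \frac{1}{2} \left(- \frac{1}{6}\right) 2425 = -4236 - - \frac{2425}{12} = -4236 + \frac{2425}{12} = - \frac{48407}{12}$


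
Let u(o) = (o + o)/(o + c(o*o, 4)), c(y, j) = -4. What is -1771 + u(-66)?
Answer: -61919/35 ≈ -1769.1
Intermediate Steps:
u(o) = 2*o/(-4 + o) (u(o) = (o + o)/(o - 4) = (2*o)/(-4 + o) = 2*o/(-4 + o))
-1771 + u(-66) = -1771 + 2*(-66)/(-4 - 66) = -1771 + 2*(-66)/(-70) = -1771 + 2*(-66)*(-1/70) = -1771 + 66/35 = -61919/35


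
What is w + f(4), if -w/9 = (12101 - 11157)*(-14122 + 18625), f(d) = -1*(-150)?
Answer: -38257338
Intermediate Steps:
f(d) = 150
w = -38257488 (w = -9*(12101 - 11157)*(-14122 + 18625) = -8496*4503 = -9*4250832 = -38257488)
w + f(4) = -38257488 + 150 = -38257338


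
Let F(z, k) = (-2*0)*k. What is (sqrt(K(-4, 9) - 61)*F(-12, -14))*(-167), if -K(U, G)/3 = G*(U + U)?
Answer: 0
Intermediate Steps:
K(U, G) = -6*G*U (K(U, G) = -3*G*(U + U) = -3*G*2*U = -6*G*U)
F(z, k) = 0 (F(z, k) = 0*k = 0)
(sqrt(K(-4, 9) - 61)*F(-12, -14))*(-167) = (sqrt(-6*9*(-4) - 61)*0)*(-167) = (sqrt(216 - 61)*0)*(-167) = (sqrt(155)*0)*(-167) = 0*(-167) = 0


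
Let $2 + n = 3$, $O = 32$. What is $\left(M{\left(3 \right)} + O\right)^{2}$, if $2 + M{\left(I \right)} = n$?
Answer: $961$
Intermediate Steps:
$n = 1$ ($n = -2 + 3 = 1$)
$M{\left(I \right)} = -1$ ($M{\left(I \right)} = -2 + 1 = -1$)
$\left(M{\left(3 \right)} + O\right)^{2} = \left(-1 + 32\right)^{2} = 31^{2} = 961$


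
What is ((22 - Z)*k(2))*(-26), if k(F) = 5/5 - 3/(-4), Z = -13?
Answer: -3185/2 ≈ -1592.5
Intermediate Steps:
k(F) = 7/4 (k(F) = 5*(⅕) - 3*(-¼) = 1 + ¾ = 7/4)
((22 - Z)*k(2))*(-26) = ((22 - 1*(-13))*(7/4))*(-26) = ((22 + 13)*(7/4))*(-26) = (35*(7/4))*(-26) = (245/4)*(-26) = -3185/2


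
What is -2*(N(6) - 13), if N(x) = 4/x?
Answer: 74/3 ≈ 24.667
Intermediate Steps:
-2*(N(6) - 13) = -2*(4/6 - 13) = -2*(4*(1/6) - 13) = -2*(2/3 - 13) = -2*(-37/3) = 74/3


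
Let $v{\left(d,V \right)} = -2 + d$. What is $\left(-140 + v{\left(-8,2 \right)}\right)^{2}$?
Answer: $22500$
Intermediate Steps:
$\left(-140 + v{\left(-8,2 \right)}\right)^{2} = \left(-140 - 10\right)^{2} = \left(-150\right)^{2} = 22500$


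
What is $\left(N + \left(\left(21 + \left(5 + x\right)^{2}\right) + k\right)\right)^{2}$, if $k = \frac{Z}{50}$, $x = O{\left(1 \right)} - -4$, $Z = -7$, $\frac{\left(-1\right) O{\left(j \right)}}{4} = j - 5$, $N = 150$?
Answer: $\frac{1583482849}{2500} \approx 6.3339 \cdot 10^{5}$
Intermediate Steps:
$O{\left(j \right)} = 20 - 4 j$ ($O{\left(j \right)} = - 4 \left(j - 5\right) = - 4 \left(-5 + j\right) = 20 - 4 j$)
$x = 20$ ($x = \left(20 - 4\right) - -4 = \left(20 - 4\right) + 4 = 16 + 4 = 20$)
$k = - \frac{7}{50} \approx -0.14$
$\left(N + \left(\left(21 + \left(5 + x\right)^{2}\right) + k\right)\right)^{2} = \left(150 - \left(- \frac{1043}{50} - \left(5 + 20\right)^{2}\right)\right)^{2} = \left(150 + \left(\left(21 + 25^{2}\right) - \frac{7}{50}\right)\right)^{2} = \left(150 + \left(\left(21 + 625\right) - \frac{7}{50}\right)\right)^{2} = \left(150 + \left(646 - \frac{7}{50}\right)\right)^{2} = \left(150 + \frac{32293}{50}\right)^{2} = \left(\frac{39793}{50}\right)^{2} = \frac{1583482849}{2500}$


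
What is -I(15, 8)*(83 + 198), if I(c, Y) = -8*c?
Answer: 33720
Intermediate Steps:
-I(15, 8)*(83 + 198) = -(-8*15)*(83 + 198) = -(-120)*281 = -1*(-33720) = 33720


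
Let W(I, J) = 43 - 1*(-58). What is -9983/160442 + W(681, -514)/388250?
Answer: -964923777/15572901625 ≈ -0.061962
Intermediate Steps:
W(I, J) = 101 (W(I, J) = 43 + 58 = 101)
-9983/160442 + W(681, -514)/388250 = -9983/160442 + 101/388250 = -964923777/15572901625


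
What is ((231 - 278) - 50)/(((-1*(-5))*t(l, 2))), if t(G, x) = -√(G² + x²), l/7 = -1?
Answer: 97*√53/265 ≈ 2.6648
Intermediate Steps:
l = -7 (l = 7*(-1) = -7)
((231 - 278) - 50)/(((-1*(-5))*t(l, 2))) = ((231 - 278) - 50)/(((-1*(-5))*(-√((-7)² + 2²)))) = (-47 - 50)/((5*(-√(49 + 4)))) = -97*(-√53/265) = -(-97)*√53/265 = 97*√53/265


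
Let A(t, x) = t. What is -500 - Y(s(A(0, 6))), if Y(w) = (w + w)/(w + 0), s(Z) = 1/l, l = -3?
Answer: -502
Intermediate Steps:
s(Z) = -⅓ (s(Z) = 1/(-3) = -⅓)
Y(w) = 2 (Y(w) = (2*w)/w = 2)
-500 - Y(s(A(0, 6))) = -500 - 1*2 = -500 - 2 = -502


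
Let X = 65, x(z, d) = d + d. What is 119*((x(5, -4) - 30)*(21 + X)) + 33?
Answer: -388859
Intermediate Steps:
x(z, d) = 2*d
119*((x(5, -4) - 30)*(21 + X)) + 33 = 119*((2*(-4) - 30)*(21 + 65)) + 33 = 119*((-8 - 30)*86) + 33 = 119*(-38*86) + 33 = 119*(-3268) + 33 = -388892 + 33 = -388859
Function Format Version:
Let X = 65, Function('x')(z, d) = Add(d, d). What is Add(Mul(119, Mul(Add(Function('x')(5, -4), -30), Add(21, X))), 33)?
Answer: -388859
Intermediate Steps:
Function('x')(z, d) = Mul(2, d)
Add(Mul(119, Mul(Add(Function('x')(5, -4), -30), Add(21, X))), 33) = Add(Mul(119, Mul(Add(Mul(2, -4), -30), Add(21, 65))), 33) = Add(Mul(119, Mul(Add(-8, -30), 86)), 33) = Add(Mul(119, Mul(-38, 86)), 33) = Add(Mul(119, -3268), 33) = Add(-388892, 33) = -388859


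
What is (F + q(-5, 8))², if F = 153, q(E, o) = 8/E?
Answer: 573049/25 ≈ 22922.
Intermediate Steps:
(F + q(-5, 8))² = (153 + 8/(-5))² = (153 + 8*(-⅕))² = (153 - 8/5)² = (757/5)² = 573049/25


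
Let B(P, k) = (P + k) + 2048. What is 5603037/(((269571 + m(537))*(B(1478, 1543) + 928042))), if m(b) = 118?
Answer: 1867679/83883257493 ≈ 2.2265e-5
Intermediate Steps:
B(P, k) = 2048 + P + k
5603037/(((269571 + m(537))*(B(1478, 1543) + 928042))) = 5603037/(((269571 + 118)*((2048 + 1478 + 1543) + 928042))) = 5603037/((269689*(5069 + 928042))) = 5603037/((269689*933111)) = 5603037/251649772479 = 5603037*(1/251649772479) = 1867679/83883257493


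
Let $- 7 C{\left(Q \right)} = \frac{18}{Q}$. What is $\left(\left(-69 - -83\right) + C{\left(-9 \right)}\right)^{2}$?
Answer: $\frac{10000}{49} \approx 204.08$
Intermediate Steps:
$C{\left(Q \right)} = - \frac{18}{7 Q}$ ($C{\left(Q \right)} = - \frac{18 \frac{1}{Q}}{7} = - \frac{18}{7 Q}$)
$\left(\left(-69 - -83\right) + C{\left(-9 \right)}\right)^{2} = \left(\left(-69 - -83\right) - \frac{18}{7 \left(-9\right)}\right)^{2} = \left(\left(-69 + 83\right) - - \frac{2}{7}\right)^{2} = \left(14 + \frac{2}{7}\right)^{2} = \left(\frac{100}{7}\right)^{2} = \frac{10000}{49}$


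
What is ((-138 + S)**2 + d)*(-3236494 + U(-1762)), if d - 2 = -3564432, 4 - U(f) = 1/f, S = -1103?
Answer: 11544245687783271/1762 ≈ 6.5518e+12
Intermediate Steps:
U(f) = 4 - 1/f
d = -3564430 (d = 2 - 3564432 = -3564430)
((-138 + S)**2 + d)*(-3236494 + U(-1762)) = ((-138 - 1103)**2 - 3564430)*(-3236494 + (4 - 1/(-1762))) = ((-1241)**2 - 3564430)*(-3236494 + (4 - 1*(-1/1762))) = (1540081 - 3564430)*(-3236494 + (4 + 1/1762)) = -2024349*(-3236494 + 7049/1762) = -2024349*(-5702695379/1762) = 11544245687783271/1762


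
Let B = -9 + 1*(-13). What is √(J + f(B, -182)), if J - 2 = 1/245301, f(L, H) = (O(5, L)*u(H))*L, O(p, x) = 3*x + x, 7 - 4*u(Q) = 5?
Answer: √58367403428271/245301 ≈ 31.145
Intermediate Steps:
u(Q) = ½ (u(Q) = 7/4 - ¼*5 = 7/4 - 5/4 = ½)
O(p, x) = 4*x
B = -22 (B = -9 - 13 = -22)
f(L, H) = 2*L² (f(L, H) = ((4*L)*(½))*L = (2*L)*L = 2*L²)
J = 490603/245301 (J = 2 + 1/245301 = 490603/245301 ≈ 2.0000)
√(J + f(B, -182)) = √(490603/245301 + 2*(-22)²) = √(490603/245301 + 2*484) = √(490603/245301 + 968) = √(237941971/245301) = √58367403428271/245301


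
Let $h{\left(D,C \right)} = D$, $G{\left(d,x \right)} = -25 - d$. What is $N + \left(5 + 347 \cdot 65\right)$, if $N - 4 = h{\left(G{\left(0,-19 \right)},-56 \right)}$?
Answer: $22539$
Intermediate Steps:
$N = -21$ ($N = 4 - 25 = -21$)
$N + \left(5 + 347 \cdot 65\right) = -21 + \left(5 + 347 \cdot 65\right) = -21 + \left(5 + 22555\right) = -21 + 22560 = 22539$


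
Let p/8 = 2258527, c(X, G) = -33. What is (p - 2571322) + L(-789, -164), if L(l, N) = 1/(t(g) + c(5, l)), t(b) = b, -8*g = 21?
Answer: 4416614782/285 ≈ 1.5497e+7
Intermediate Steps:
g = -21/8 (g = -1/8*21 = -21/8 ≈ -2.6250)
p = 18068216 (p = 8*2258527 = 18068216)
L(l, N) = -8/285 (L(l, N) = 1/(-21/8 - 33) = 1/(-285/8) = -8/285)
(p - 2571322) + L(-789, -164) = (18068216 - 2571322) - 8/285 = 15496894 - 8/285 = 4416614782/285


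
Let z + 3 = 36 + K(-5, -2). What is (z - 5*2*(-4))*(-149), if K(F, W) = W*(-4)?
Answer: -12069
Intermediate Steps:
K(F, W) = -4*W
z = 41 (z = -3 + (36 - 4*(-2)) = -3 + (36 + 8) = -3 + 44 = 41)
(z - 5*2*(-4))*(-149) = (41 - 5*2*(-4))*(-149) = (41 - 10*(-4))*(-149) = (41 + 40)*(-149) = 81*(-149) = -12069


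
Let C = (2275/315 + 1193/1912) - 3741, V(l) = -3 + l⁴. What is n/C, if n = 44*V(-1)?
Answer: 1514304/64240111 ≈ 0.023573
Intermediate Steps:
n = -88 (n = 44*(-3 + (-1)⁴) = 44*(-3 + 1) = 44*(-2) = -88)
C = -64240111/17208 (C = (2275*(1/315) + 1193*(1/1912)) - 3741 = (65/9 + 1193/1912) - 3741 = 135017/17208 - 3741 = -64240111/17208 ≈ -3733.2)
n/C = -88/(-64240111/17208) = -88*(-17208/64240111) = 1514304/64240111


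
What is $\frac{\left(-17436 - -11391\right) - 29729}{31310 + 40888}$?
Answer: $- \frac{17887}{36099} \approx -0.4955$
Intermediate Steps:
$\frac{\left(-17436 - -11391\right) - 29729}{31310 + 40888} = \frac{\left(-17436 + 11391\right) - 29729}{72198} = \left(-6045 - 29729\right) \frac{1}{72198} = \left(-35774\right) \frac{1}{72198} = - \frac{17887}{36099}$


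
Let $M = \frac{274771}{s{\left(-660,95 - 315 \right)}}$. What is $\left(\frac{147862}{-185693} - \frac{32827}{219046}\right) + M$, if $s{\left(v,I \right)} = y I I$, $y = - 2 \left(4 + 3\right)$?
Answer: $- \frac{2660955219823267}{1968684949695200} \approx -1.3516$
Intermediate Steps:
$y = -14$ ($y = \left(-2\right) 7 = -14$)
$s{\left(v,I \right)} = - 14 I^{2}$ ($s{\left(v,I \right)} = - 14 I I = - 14 I^{2}$)
$M = - \frac{39253}{96800}$ ($M = \frac{274771}{\left(-14\right) \left(95 - 315\right)^{2}} = \frac{274771}{\left(-14\right) \left(-220\right)^{2}} = \frac{274771}{\left(-14\right) 48400} = \frac{274771}{-677600} = 274771 \left(- \frac{1}{677600}\right) = - \frac{39253}{96800} \approx -0.40551$)
$\left(\frac{147862}{-185693} - \frac{32827}{219046}\right) + M = \left(\frac{147862}{-185693} - \frac{32827}{219046}\right) - \frac{39253}{96800} = \left(147862 \left(- \frac{1}{185693}\right) - \frac{32827}{219046}\right) - \frac{39253}{96800} = \left(- \frac{147862}{185693} - \frac{32827}{219046}\right) - \frac{39253}{96800} = - \frac{38484323763}{40675308878} - \frac{39253}{96800} = - \frac{2660955219823267}{1968684949695200}$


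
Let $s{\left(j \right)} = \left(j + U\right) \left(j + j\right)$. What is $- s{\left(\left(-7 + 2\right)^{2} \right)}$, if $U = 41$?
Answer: $-3300$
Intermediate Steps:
$s{\left(j \right)} = 2 j \left(41 + j\right)$ ($s{\left(j \right)} = \left(j + 41\right) \left(j + j\right) = \left(41 + j\right) 2 j = 2 j \left(41 + j\right)$)
$- s{\left(\left(-7 + 2\right)^{2} \right)} = - 2 \left(-7 + 2\right)^{2} \left(41 + \left(-7 + 2\right)^{2}\right) = - 2 \left(-5\right)^{2} \left(41 + \left(-5\right)^{2}\right) = - 2 \cdot 25 \left(41 + 25\right) = - 2 \cdot 25 \cdot 66 = \left(-1\right) 3300 = -3300$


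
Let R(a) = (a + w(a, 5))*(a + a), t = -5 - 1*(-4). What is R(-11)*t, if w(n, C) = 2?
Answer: -198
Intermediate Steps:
t = -1 (t = -5 + 4 = -1)
R(a) = 2*a*(2 + a) (R(a) = (a + 2)*(a + a) = (2 + a)*(2*a) = 2*a*(2 + a))
R(-11)*t = (2*(-11)*(2 - 11))*(-1) = (2*(-11)*(-9))*(-1) = 198*(-1) = -198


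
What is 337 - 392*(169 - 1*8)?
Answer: -62775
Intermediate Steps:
337 - 392*(169 - 1*8) = 337 - 392*(169 - 8) = 337 - 392*161 = 337 - 63112 = -62775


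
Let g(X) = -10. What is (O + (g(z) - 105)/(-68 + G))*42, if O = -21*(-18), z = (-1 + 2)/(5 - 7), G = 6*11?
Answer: 18291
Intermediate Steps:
G = 66
z = -½ (z = 1/(-2) = 1*(-½) = -½ ≈ -0.50000)
O = 378
(O + (g(z) - 105)/(-68 + G))*42 = (378 + (-10 - 105)/(-68 + 66))*42 = (378 - 115/(-2))*42 = (378 - 115*(-½))*42 = (378 + 115/2)*42 = (871/2)*42 = 18291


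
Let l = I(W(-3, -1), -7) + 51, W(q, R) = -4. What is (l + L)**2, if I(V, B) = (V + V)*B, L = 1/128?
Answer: 187607809/16384 ≈ 11451.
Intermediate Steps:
L = 1/128 ≈ 0.0078125
I(V, B) = 2*B*V (I(V, B) = (2*V)*B = 2*B*V)
l = 107 (l = 2*(-7)*(-4) + 51 = 56 + 51 = 107)
(l + L)**2 = (107 + 1/128)**2 = (13697/128)**2 = 187607809/16384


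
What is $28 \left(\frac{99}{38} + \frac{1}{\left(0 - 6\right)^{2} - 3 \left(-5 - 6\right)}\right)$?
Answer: $\frac{96166}{1311} \approx 73.353$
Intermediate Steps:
$28 \left(\frac{99}{38} + \frac{1}{\left(0 - 6\right)^{2} - 3 \left(-5 - 6\right)}\right) = 28 \left(99 \cdot \frac{1}{38} + \frac{1}{\left(-6\right)^{2} - -33}\right) = 28 \left(\frac{99}{38} + \frac{1}{36 + 33}\right) = 28 \left(\frac{99}{38} + \frac{1}{69}\right) = 28 \cdot \frac{6869}{2622} = \frac{96166}{1311}$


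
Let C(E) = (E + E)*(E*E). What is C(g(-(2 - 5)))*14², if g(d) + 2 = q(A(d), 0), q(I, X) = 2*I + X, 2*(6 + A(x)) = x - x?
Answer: -1075648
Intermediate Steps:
A(x) = -6 (A(x) = -6 + (x - x)/2 = -6 + (½)*0 = -6 + 0 = -6)
q(I, X) = X + 2*I
g(d) = -14 (g(d) = -2 + (0 + 2*(-6)) = -2 + (0 - 12) = -2 - 12 = -14)
C(E) = 2*E³ (C(E) = (2*E)*E² = 2*E³)
C(g(-(2 - 5)))*14² = (2*(-14)³)*14² = (2*(-2744))*196 = -5488*196 = -1075648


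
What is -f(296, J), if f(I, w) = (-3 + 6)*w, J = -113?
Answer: 339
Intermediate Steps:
f(I, w) = 3*w
-f(296, J) = -3*(-113) = -1*(-339) = 339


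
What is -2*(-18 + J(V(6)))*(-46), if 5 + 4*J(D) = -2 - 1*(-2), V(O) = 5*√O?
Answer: -1771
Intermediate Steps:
J(D) = -5/4 (J(D) = -5/4 + (-2 - 1*(-2))/4 = -5/4 + (-2 + 2)/4 = -5/4 + (¼)*0 = -5/4 + 0 = -5/4)
-2*(-18 + J(V(6)))*(-46) = -2*(-18 - 5/4)*(-46) = -2*(-77/4)*(-46) = (77/2)*(-46) = -1771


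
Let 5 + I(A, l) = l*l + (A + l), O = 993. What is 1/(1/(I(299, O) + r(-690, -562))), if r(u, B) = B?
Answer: 986774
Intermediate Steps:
I(A, l) = -5 + A + l + l² (I(A, l) = -5 + (l*l + (A + l)) = -5 + (l² + (A + l)) = -5 + (A + l + l²) = -5 + A + l + l²)
1/(1/(I(299, O) + r(-690, -562))) = 1/(1/((-5 + 299 + 993 + 993²) - 562)) = 1/(1/((-5 + 299 + 993 + 986049) - 562)) = 1/(1/(987336 - 562)) = 1/(1/986774) = 986774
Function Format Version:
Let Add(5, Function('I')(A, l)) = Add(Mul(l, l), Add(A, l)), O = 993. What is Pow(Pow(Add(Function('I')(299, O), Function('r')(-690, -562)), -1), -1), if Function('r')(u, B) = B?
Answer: 986774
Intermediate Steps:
Function('I')(A, l) = Add(-5, A, l, Pow(l, 2)) (Function('I')(A, l) = Add(-5, Add(Mul(l, l), Add(A, l))) = Add(-5, Add(Pow(l, 2), Add(A, l))) = Add(-5, Add(A, l, Pow(l, 2))) = Add(-5, A, l, Pow(l, 2)))
Pow(Pow(Add(Function('I')(299, O), Function('r')(-690, -562)), -1), -1) = Pow(Pow(Add(Add(-5, 299, 993, Pow(993, 2)), -562), -1), -1) = Pow(Pow(Add(Add(-5, 299, 993, 986049), -562), -1), -1) = Pow(Pow(Add(987336, -562), -1), -1) = Pow(Pow(986774, -1), -1) = Pow(Rational(1, 986774), -1) = 986774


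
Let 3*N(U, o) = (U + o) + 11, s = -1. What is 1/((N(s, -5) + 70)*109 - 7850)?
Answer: -3/115 ≈ -0.026087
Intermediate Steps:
N(U, o) = 11/3 + U/3 + o/3 (N(U, o) = ((U + o) + 11)/3 = (11 + U + o)/3 = 11/3 + U/3 + o/3)
1/((N(s, -5) + 70)*109 - 7850) = 1/(((11/3 + (1/3)*(-1) + (1/3)*(-5)) + 70)*109 - 7850) = 1/(((11/3 - 1/3 - 5/3) + 70)*109 - 7850) = 1/((5/3 + 70)*109 - 7850) = 1/((215/3)*109 - 7850) = 1/(23435/3 - 7850) = 1/(-115/3) = -3/115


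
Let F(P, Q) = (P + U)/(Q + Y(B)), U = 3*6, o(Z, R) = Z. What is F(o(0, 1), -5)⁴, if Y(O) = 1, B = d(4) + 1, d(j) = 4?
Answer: 6561/16 ≈ 410.06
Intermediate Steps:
B = 5 (B = 4 + 1 = 5)
U = 18
F(P, Q) = (18 + P)/(1 + Q) (F(P, Q) = (P + 18)/(Q + 1) = (18 + P)/(1 + Q))
F(o(0, 1), -5)⁴ = ((18 + 0)/(1 - 5))⁴ = (18/(-4))⁴ = (-¼*18)⁴ = (-9/2)⁴ = 6561/16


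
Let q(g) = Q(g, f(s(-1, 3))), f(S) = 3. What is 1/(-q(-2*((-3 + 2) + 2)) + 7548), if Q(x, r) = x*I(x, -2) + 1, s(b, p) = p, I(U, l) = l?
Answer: 1/7543 ≈ 0.00013257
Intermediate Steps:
Q(x, r) = 1 - 2*x (Q(x, r) = x*(-2) + 1 = -2*x + 1 = 1 - 2*x)
q(g) = 1 - 2*g
1/(-q(-2*((-3 + 2) + 2)) + 7548) = 1/(-(1 - (-4)*((-3 + 2) + 2)) + 7548) = 1/(-(1 - (-4)*(-1 + 2)) + 7548) = 1/(-(1 - (-4)) + 7548) = 1/(-(1 - 2*(-2)) + 7548) = 1/(-(1 + 4) + 7548) = 1/(-1*5 + 7548) = 1/(-5 + 7548) = 1/7543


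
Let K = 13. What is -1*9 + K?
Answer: 4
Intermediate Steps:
-1*9 + K = -1*9 + 13 = -9 + 13 = 4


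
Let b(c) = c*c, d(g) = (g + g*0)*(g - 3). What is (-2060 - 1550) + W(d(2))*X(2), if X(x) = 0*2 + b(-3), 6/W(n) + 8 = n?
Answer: -18077/5 ≈ -3615.4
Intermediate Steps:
d(g) = g*(-3 + g) (d(g) = (g + 0)*(-3 + g) = g*(-3 + g))
W(n) = 6/(-8 + n)
b(c) = c**2
X(x) = 9 (X(x) = 0*2 + (-3)**2 = 0 + 9 = 9)
(-2060 - 1550) + W(d(2))*X(2) = (-2060 - 1550) + (6/(-8 + 2*(-3 + 2)))*9 = -3610 + (6/(-8 + 2*(-1)))*9 = -3610 + (6/(-8 - 2))*9 = -3610 + (6/(-10))*9 = -3610 + (6*(-1/10))*9 = -3610 - 3/5*9 = -3610 - 27/5 = -18077/5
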